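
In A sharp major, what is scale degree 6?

Degree 6 takes the letter 5 steps above A, which is F.
In major, degree 6 sits 9 semitones above the tonic. A# + 9 semitones is pitch class 7, spelled on F as F##.

F##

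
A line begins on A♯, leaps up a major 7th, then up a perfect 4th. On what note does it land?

A major seventh up from A# is G## (letter G, 11 semitones up).
A perfect fourth up from G## is C## (letter C, 5 semitones up).

C##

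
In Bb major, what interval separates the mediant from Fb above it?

diminished third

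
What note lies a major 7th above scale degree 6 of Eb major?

B

Scale degree 6 of Eb major is C.
A major seventh (11 semitones) above C lands on the letter B, giving B.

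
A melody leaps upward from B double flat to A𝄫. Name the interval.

The letter names run B→A, a span of 6 letter steps, so the interval is some kind of seventh.
Bbb to Abb is 10 semitones. A major seventh is 11, so 10 makes it minor.

minor seventh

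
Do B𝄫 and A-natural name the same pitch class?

Bbb = pitch class 9 and A = pitch class 9 — the same pitch class, so they are enharmonic equivalents.

Yes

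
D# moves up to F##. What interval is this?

Counting letters D–E–F gives a third.
D#→F## = 4 semitones, exactly the major third.

major third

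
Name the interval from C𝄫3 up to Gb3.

augmented fifth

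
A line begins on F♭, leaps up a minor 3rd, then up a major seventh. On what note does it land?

A minor third up from Fb is Abb (letter A, 3 semitones up).
A major seventh up from Abb is Gb (letter G, 11 semitones up).

Gb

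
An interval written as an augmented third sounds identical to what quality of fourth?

perfect

An augmented third spans 5 semitones.
A fourth spanning 5 semitones is perfect (the perfect fourth is 5).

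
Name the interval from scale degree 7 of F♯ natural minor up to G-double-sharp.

augmented third

Scale degree 7 of F# natural minor is E.
E up to G##: letters E→G make it a third; 5 semitones makes it augmented.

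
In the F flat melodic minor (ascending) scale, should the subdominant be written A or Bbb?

Bbb

Each scale degree takes a distinct letter name. Degree 4 of a scale on F must use the letter B.
Bbb and A are enharmonically the same pitch, but only Bbb uses the letter B, so it is the correct spelling here.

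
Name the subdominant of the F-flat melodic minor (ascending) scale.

Bbb

The Fb melodic minor (ascending) scale runs Fb Gb Abb Bbb Cb Db Eb.
Degree 4 is Bbb.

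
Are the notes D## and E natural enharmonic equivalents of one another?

Yes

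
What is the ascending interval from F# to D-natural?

The letter names run F→D, a span of 5 letter steps, so the interval is some kind of sixth.
F# to D is 8 semitones. A major sixth is 9, so 8 makes it minor.

minor sixth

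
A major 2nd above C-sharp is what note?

D#

A second above C lands on the letter D.
A major second spans 2 semitones, so C# moves to pitch class 3. On the letter D that is D#.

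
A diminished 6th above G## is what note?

A sixth above G lands on the letter E.
A diminished sixth spans 7 semitones, so G## moves to pitch class 4. On the letter E that is E.

E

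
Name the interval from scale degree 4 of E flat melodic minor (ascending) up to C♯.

Scale degree 4 of Eb melodic minor (ascending) is Ab.
Ab up to C#: letters A→C make it a third; 5 semitones makes it augmented.

augmented third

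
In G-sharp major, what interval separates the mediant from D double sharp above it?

The mediant of G# major is B#.
B# up to D##: letters B→D make it a third; 4 semitones makes it major.

major third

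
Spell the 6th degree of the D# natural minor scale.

The D# natural minor scale runs D# E# F# G# A# B C#.
Degree 6 is B.

B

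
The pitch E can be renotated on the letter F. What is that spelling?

Fb

E is pitch class 4. The letter F alone is pitch class 5.
To reach pitch class 4 from F requires an offset of -1 semitone, i.e. flat: Fb.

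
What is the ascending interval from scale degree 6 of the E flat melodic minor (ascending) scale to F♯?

Scale degree 6 of Eb melodic minor (ascending) is C.
C up to F#: letters C→F make it a fourth; 6 semitones makes it augmented.

augmented fourth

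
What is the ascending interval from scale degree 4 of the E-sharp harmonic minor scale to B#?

Scale degree 4 of E# harmonic minor is A#.
A# up to B#: letters A→B make it a second; 2 semitones makes it major.

major second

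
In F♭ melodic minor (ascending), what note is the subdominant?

Degree 4 takes the letter 3 steps above F, which is B.
In melodic minor (ascending), degree 4 sits 5 semitones above the tonic. Fb + 5 semitones is pitch class 9, spelled on B as Bbb.

Bbb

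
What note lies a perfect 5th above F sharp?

F up a perfect fifth is C, so the target letter is C.
From F#, a perfect fifth is 7 semitones up: C#.

C#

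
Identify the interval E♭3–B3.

The letter names run E→B, a span of 4 letter steps, so the interval is some kind of fifth.
Eb to B is 8 semitones. A perfect fifth is 7, so 8 makes it augmented.

augmented fifth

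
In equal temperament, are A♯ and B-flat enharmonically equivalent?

Yes

A# is pitch class 10; Bb is pitch class 10.
All spellings map to pitch class 10, so they are enharmonically equivalent.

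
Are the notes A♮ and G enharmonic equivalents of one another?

No

Two spellings are enharmonically equivalent only if they share a pitch class.
Here A → 9, G → 7; 7 ≠ 9, so they are not.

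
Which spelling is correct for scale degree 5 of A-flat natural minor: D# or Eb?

Each scale degree takes a distinct letter name. Degree 5 of a scale on A must use the letter E.
Eb and D# are enharmonically the same pitch, but only Eb uses the letter E, so it is the correct spelling here.

Eb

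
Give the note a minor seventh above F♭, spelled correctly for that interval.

F up a major seventh is E, so the target letter is E.
From Fb, a minor seventh is 10 semitones up: Ebb.

Ebb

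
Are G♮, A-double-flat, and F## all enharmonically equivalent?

G is pitch class 7; Abb is pitch class 7; F## is pitch class 7.
All spellings map to pitch class 7, so they are enharmonically equivalent.

Yes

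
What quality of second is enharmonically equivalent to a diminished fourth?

doubly augmented

A diminished fourth spans 4 semitones.
A second spanning 4 semitones is doubly augmented (the major second is 2).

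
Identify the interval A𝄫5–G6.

augmented seventh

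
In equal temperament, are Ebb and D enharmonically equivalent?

Yes

Ebb is pitch class 2; D is pitch class 2.
All spellings map to pitch class 2, so they are enharmonically equivalent.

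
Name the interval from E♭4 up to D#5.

augmented seventh

The letter names run E→D, a span of 6 letter steps, so the interval is some kind of seventh.
Eb to D# is 12 semitones. A major seventh is 11, so 12 makes it augmented.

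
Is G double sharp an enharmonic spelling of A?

G## is pitch class 9; A is pitch class 9.
All spellings map to pitch class 9, so they are enharmonically equivalent.

Yes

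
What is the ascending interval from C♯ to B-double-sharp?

augmented seventh

The letter names run C→B, a span of 6 letter steps, so the interval is some kind of seventh.
C# to B## is 12 semitones. A major seventh is 11, so 12 makes it augmented.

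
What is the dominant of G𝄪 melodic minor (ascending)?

D##

Degree 5 takes the letter 4 steps above G, which is D.
In melodic minor (ascending), degree 5 sits 7 semitones above the tonic. G## + 7 semitones is pitch class 4, spelled on D as D##.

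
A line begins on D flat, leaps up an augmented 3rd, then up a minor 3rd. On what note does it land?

A

An augmented third up from Db is F# (letter F, 5 semitones up).
A minor third up from F# is A (letter A, 3 semitones up).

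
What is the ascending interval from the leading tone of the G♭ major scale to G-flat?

minor second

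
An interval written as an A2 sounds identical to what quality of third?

An augmented second spans 3 semitones.
A third spanning 3 semitones is minor (the major third is 4).

minor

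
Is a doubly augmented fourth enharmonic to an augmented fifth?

No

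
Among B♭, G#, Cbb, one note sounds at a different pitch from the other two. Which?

In 12-tone equal temperament, enharmonic equivalents share a pitch class. Bb is pitch class 10; G# is pitch class 8; Cbb is pitch class 10.
Bb and Cbb share pitch class 10, while G# is pitch class 8.

G#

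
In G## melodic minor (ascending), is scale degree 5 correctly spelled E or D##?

D##

Each scale degree takes a distinct letter name. Degree 5 of a scale on G must use the letter D.
D## and E are enharmonically the same pitch, but only D## uses the letter D, so it is the correct spelling here.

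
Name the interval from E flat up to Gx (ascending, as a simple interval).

The letter names run E→G, a span of 2 letter steps, so the interval is some kind of third.
Eb to G## is 6 semitones. A major third is 4, so 6 makes it doubly augmented.

doubly augmented third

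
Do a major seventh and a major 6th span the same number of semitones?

A major seventh spans 11 semitones; a major sixth spans 9.
The spans differ, so they are not enharmonic equivalents.

No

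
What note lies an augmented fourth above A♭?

D

A up a perfect fourth is D, so the target letter is D.
From Ab, an augmented fourth is 6 semitones up: D.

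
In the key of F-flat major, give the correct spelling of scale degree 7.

Eb

The Fb major scale runs Fb Gb Ab Bbb Cb Db Eb.
Degree 7 is Eb.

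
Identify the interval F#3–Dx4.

augmented sixth

The letter names run F→D, a span of 5 letter steps, so the interval is some kind of sixth.
F# to D## is 10 semitones. A major sixth is 9, so 10 makes it augmented.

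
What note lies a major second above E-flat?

A second above E lands on the letter F.
A major second spans 2 semitones, so Eb moves to pitch class 5. On the letter F that is F.

F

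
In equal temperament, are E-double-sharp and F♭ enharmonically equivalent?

No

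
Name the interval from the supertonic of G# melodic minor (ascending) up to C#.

minor third

The supertonic of G# melodic minor (ascending) is A#.
A# up to C#: letters A→C make it a third; 3 semitones makes it minor.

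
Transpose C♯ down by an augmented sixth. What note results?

Eb

A sixth below C lands on the letter E.
An augmented sixth spans 10 semitones, so C# moves to pitch class 3. On the letter E that is Eb.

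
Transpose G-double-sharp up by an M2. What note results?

A second above G lands on the letter A.
A major second spans 2 semitones, so G## moves to pitch class 11. On the letter A that is A##.

A##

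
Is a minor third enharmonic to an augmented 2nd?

Yes

A minor third spans 3 semitones; an augmented second spans 3.
They are enharmonically equivalent.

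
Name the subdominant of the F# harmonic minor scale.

B

Degree 4 takes the letter 3 steps above F, which is B.
In harmonic minor, degree 4 sits 5 semitones above the tonic. F# + 5 semitones is pitch class 11, spelled on B as B.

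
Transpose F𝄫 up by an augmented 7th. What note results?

F up a major seventh is E, so the target letter is E.
From Fbb, an augmented seventh is 12 semitones up: Eb.

Eb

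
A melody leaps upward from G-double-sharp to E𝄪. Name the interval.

major sixth

Counting letters G–A–B–C–D–E gives a sixth.
G##→E## = 9 semitones, exactly the major sixth.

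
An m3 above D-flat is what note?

A third above D lands on the letter F.
A minor third spans 3 semitones, so Db moves to pitch class 4. On the letter F that is Fb.

Fb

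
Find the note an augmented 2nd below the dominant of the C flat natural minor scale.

The dominant of Cb natural minor is Gb.
An augmented second (3 semitones) below Gb lands on the letter F, giving Fbb.

Fbb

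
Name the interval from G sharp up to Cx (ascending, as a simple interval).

Counting letters G–A–B–C gives a fourth.
G#→C## = 6 semitones, 1 wider than the perfect fourth (5), so augmented.

augmented fourth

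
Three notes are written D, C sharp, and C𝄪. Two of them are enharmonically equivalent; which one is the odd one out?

C#

In 12-tone equal temperament, enharmonic equivalents share a pitch class. D is pitch class 2; C# is pitch class 1; C## is pitch class 2.
D and C## share pitch class 2, while C# is pitch class 1.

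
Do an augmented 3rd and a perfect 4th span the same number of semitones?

An augmented third spans 5 semitones; a perfect fourth spans 5.
They are enharmonically equivalent.

Yes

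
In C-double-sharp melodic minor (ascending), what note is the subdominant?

F##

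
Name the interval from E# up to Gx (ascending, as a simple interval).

Counting letters E–F–G gives a third.
E#→G## = 4 semitones, exactly the major third.

major third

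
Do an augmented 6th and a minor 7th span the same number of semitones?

Yes

An augmented sixth spans 10 semitones; a minor seventh spans 10.
They are enharmonically equivalent.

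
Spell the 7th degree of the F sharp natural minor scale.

Degree 7 takes the letter 6 steps above F, which is E.
In natural minor, degree 7 sits 10 semitones above the tonic. F# + 10 semitones is pitch class 4, spelled on E as E.

E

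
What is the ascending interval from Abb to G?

The letter names run A→G, a span of 6 letter steps, so the interval is some kind of seventh.
Abb to G is 12 semitones. A major seventh is 11, so 12 makes it augmented.

augmented seventh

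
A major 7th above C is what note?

B

C up a major seventh is B, so the target letter is B.
From C, a major seventh is 11 semitones up: B.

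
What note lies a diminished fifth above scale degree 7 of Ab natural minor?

Scale degree 7 of Ab natural minor is Gb.
A diminished fifth (6 semitones) above Gb lands on the letter D, giving Dbb.

Dbb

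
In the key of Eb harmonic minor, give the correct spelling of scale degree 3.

Gb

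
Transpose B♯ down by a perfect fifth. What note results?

E#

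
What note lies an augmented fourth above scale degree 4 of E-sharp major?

Scale degree 4 of E# major is A#.
An augmented fourth (6 semitones) above A# lands on the letter D, giving D##.

D##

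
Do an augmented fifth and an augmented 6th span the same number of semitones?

No

An augmented fifth spans 8 semitones; an augmented sixth spans 10.
The spans differ, so they are not enharmonic equivalents.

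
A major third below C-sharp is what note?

C down a major third is Ab, so the target letter is A.
From C#, a major third is 4 semitones down: A.

A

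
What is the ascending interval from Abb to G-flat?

The letter names run A→G, a span of 6 letter steps, so the interval is some kind of seventh.
Abb to Gb is 11 semitones. A major seventh is 11, so 11 makes it major.

major seventh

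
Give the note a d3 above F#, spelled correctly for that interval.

Ab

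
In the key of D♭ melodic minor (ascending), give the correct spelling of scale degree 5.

Degree 5 takes the letter 4 steps above D, which is A.
In melodic minor (ascending), degree 5 sits 7 semitones above the tonic. Db + 7 semitones is pitch class 8, spelled on A as Ab.

Ab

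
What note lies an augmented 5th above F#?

C##

A fifth above F lands on the letter C.
An augmented fifth spans 8 semitones, so F# moves to pitch class 2. On the letter C that is C##.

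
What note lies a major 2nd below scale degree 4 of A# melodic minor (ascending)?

Scale degree 4 of A# melodic minor (ascending) is D#.
A major second (2 semitones) below D# lands on the letter C, giving C#.

C#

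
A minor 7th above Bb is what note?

A seventh above B lands on the letter A.
A minor seventh spans 10 semitones, so Bb moves to pitch class 8. On the letter A that is Ab.

Ab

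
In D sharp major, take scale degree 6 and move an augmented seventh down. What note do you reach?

C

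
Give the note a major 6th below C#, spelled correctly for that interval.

E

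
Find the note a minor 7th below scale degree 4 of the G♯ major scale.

Scale degree 4 of G# major is C#.
A minor seventh (10 semitones) below C# lands on the letter D, giving D#.

D#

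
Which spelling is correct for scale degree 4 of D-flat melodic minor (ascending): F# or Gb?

Each scale degree takes a distinct letter name. Degree 4 of a scale on D must use the letter G.
Gb and F# are enharmonically the same pitch, but only Gb uses the letter G, so it is the correct spelling here.

Gb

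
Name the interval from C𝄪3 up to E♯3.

minor third

Counting letters C–D–E gives a third.
C##→E# = 3 semitones, 1 narrower than the major third (4), so minor.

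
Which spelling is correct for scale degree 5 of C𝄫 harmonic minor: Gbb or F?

Each scale degree takes a distinct letter name. Degree 5 of a scale on C must use the letter G.
Gbb and F are enharmonically the same pitch, but only Gbb uses the letter G, so it is the correct spelling here.

Gbb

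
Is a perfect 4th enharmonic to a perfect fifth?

No

A perfect fourth spans 5 semitones; a perfect fifth spans 7.
The spans differ, so they are not enharmonic equivalents.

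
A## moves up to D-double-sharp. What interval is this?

perfect fourth

The letter names run A→D, a span of 3 letter steps, so the interval is some kind of fourth.
A## to D## is 5 semitones. A perfect fourth is 5, so 5 makes it perfect.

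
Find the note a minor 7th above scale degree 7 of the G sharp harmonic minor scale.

E#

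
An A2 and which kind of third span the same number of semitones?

An augmented second spans 3 semitones.
A third spanning 3 semitones is minor (the major third is 4).

minor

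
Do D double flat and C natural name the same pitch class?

Yes

Dbb = pitch class 0 and C = pitch class 0 — the same pitch class, so they are enharmonic equivalents.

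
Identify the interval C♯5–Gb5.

Counting letters C–D–E–F–G gives a fifth.
C#→Gb = 5 semitones, 2 narrower than the perfect fifth (7), so doubly diminished.

doubly diminished fifth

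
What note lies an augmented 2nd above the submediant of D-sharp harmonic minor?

C##

The submediant of D# harmonic minor is B.
An augmented second (3 semitones) above B lands on the letter C, giving C##.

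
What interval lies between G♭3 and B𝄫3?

The letter names run G→B, a span of 2 letter steps, so the interval is some kind of third.
Gb to Bbb is 3 semitones. A major third is 4, so 3 makes it minor.

minor third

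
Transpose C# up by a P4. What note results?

F#

C up a perfect fourth is F, so the target letter is F.
From C#, a perfect fourth is 5 semitones up: F#.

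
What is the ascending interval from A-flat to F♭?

Counting letters A–B–C–D–E–F gives a sixth.
Ab→Fb = 8 semitones, 1 narrower than the major sixth (9), so minor.

minor sixth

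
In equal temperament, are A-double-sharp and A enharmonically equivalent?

Two spellings are enharmonically equivalent only if they share a pitch class.
Here A## → 11, A → 9; 9 ≠ 11, so they are not.

No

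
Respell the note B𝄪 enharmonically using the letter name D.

Db

Plain D sits 1 semitone above B##, so on the letter D the same pitch needs a flat: Db.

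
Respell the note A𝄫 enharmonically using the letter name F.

F##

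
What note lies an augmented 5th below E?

E down a perfect fifth is A, so the target letter is A.
From E, an augmented fifth is 8 semitones down: Ab.

Ab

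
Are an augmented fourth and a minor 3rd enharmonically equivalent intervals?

An augmented fourth spans 6 semitones; a minor third spans 3.
The spans differ, so they are not enharmonic equivalents.

No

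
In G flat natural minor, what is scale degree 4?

Cb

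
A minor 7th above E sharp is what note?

A seventh above E lands on the letter D.
A minor seventh spans 10 semitones, so E# moves to pitch class 3. On the letter D that is D#.

D#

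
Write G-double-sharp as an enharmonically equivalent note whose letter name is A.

A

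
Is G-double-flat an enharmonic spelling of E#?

Gbb = pitch class 5 and E# = pitch class 5 — the same pitch class, so they are enharmonic equivalents.

Yes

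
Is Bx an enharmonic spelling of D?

B## is pitch class 1; D is pitch class 2.
The pitch classes differ (1 vs. 2), so they are not enharmonic equivalents.

No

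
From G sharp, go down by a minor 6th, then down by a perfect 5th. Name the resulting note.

A minor sixth down from G# is B# (letter B, 8 semitones down).
A perfect fifth down from B# is E# (letter E, 7 semitones down).

E#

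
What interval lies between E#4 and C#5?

minor sixth

Counting letters E–F–G–A–B–C gives a sixth.
E#→C# = 8 semitones, 1 narrower than the major sixth (9), so minor.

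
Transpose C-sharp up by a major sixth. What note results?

A#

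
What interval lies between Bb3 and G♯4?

augmented sixth

Counting letters B–C–D–E–F–G gives a sixth.
Bb→G# = 10 semitones, 1 wider than the major sixth (9), so augmented.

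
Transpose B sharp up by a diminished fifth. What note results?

B up a perfect fifth is F#, so the target letter is F.
From B#, a diminished fifth is 6 semitones up: F#.

F#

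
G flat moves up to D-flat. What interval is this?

perfect fifth

The letter names run G→D, a span of 4 letter steps, so the interval is some kind of fifth.
Gb to Db is 7 semitones. A perfect fifth is 7, so 7 makes it perfect.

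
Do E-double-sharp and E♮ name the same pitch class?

Two spellings are enharmonically equivalent only if they share a pitch class.
Here E## → 6, E → 4; 4 ≠ 6, so they are not.

No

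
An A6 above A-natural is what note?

A up a major sixth is F#, so the target letter is F.
From A, an augmented sixth is 10 semitones up: F##.

F##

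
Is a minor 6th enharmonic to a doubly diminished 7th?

A minor sixth spans 8 semitones; a doubly diminished seventh spans 8.
They are enharmonically equivalent.

Yes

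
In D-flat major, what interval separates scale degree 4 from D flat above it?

Scale degree 4 of Db major is Gb.
Gb up to Db: letters G→D make it a fifth; 7 semitones makes it perfect.

perfect fifth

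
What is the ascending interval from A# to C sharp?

The letter names run A→C, a span of 2 letter steps, so the interval is some kind of third.
A# to C# is 3 semitones. A major third is 4, so 3 makes it minor.

minor third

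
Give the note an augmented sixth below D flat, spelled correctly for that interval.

Fbb

D down a major sixth is F, so the target letter is F.
From Db, an augmented sixth is 10 semitones down: Fbb.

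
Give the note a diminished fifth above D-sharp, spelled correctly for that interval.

A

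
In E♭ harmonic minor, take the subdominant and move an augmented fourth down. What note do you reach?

The subdominant of Eb harmonic minor is Ab.
An augmented fourth (6 semitones) below Ab lands on the letter E, giving Ebb.

Ebb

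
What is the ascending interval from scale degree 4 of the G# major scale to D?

Scale degree 4 of G# major is C#.
C# up to D: letters C→D make it a second; 1 semitone makes it minor.

minor second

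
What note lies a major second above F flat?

Gb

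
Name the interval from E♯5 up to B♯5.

Counting letters E–F–G–A–B gives a fifth.
E#→B# = 7 semitones, exactly the perfect fifth.

perfect fifth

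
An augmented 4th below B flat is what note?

A fourth below B lands on the letter F.
An augmented fourth spans 6 semitones, so Bb moves to pitch class 4. On the letter F that is Fb.

Fb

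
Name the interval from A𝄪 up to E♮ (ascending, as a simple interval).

doubly diminished fifth

The letter names run A→E, a span of 4 letter steps, so the interval is some kind of fifth.
A## to E is 5 semitones. A perfect fifth is 7, so 5 makes it doubly diminished.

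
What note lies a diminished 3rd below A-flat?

A down a major third is F, so the target letter is F.
From Ab, a diminished third is 2 semitones down: F#.

F#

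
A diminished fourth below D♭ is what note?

A

A fourth below D lands on the letter A.
A diminished fourth spans 4 semitones, so Db moves to pitch class 9. On the letter A that is A.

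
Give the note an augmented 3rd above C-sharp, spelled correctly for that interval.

E##

A third above C lands on the letter E.
An augmented third spans 5 semitones, so C# moves to pitch class 6. On the letter E that is E##.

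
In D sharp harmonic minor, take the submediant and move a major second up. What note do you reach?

C#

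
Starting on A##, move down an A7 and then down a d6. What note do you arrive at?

D##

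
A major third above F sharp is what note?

A third above F lands on the letter A.
A major third spans 4 semitones, so F# moves to pitch class 10. On the letter A that is A#.

A#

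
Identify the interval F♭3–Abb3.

Counting letters F–G–A gives a third.
Fb→Abb = 3 semitones, 1 narrower than the major third (4), so minor.

minor third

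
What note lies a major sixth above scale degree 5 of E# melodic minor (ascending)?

Scale degree 5 of E# melodic minor (ascending) is B#.
A major sixth (9 semitones) above B# lands on the letter G, giving G##.

G##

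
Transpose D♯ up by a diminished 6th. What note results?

Bb

A sixth above D lands on the letter B.
A diminished sixth spans 7 semitones, so D# moves to pitch class 10. On the letter B that is Bb.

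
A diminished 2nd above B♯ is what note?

C

A second above B lands on the letter C.
A diminished second spans 0 semitones, so B# moves to pitch class 0. On the letter C that is C.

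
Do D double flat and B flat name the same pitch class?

No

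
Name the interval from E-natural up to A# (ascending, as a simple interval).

augmented fourth

The letter names run E→A, a span of 3 letter steps, so the interval is some kind of fourth.
E to A# is 6 semitones. A perfect fourth is 5, so 6 makes it augmented.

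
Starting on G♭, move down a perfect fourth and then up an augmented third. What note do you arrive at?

A perfect fourth down from Gb is Db (letter D, 5 semitones down).
An augmented third up from Db is F# (letter F, 5 semitones up).

F#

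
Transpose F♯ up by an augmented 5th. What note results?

F up a perfect fifth is C, so the target letter is C.
From F#, an augmented fifth is 8 semitones up: C##.

C##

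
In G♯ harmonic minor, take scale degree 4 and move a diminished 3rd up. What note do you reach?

Eb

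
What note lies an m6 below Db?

F

A sixth below D lands on the letter F.
A minor sixth spans 8 semitones, so Db moves to pitch class 5. On the letter F that is F.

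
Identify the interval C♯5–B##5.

augmented seventh

The letter names run C→B, a span of 6 letter steps, so the interval is some kind of seventh.
C# to B## is 12 semitones. A major seventh is 11, so 12 makes it augmented.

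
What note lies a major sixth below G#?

G down a major sixth is Bb, so the target letter is B.
From G#, a major sixth is 9 semitones down: B.

B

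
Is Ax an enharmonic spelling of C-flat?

Yes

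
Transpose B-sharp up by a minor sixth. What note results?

G#

A sixth above B lands on the letter G.
A minor sixth spans 8 semitones, so B# moves to pitch class 8. On the letter G that is G#.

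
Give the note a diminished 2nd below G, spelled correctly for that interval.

A second below G lands on the letter F.
A diminished second spans 0 semitones, so G moves to pitch class 7. On the letter F that is F##.

F##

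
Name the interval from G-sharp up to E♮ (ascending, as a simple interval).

Counting letters G–A–B–C–D–E gives a sixth.
G#→E = 8 semitones, 1 narrower than the major sixth (9), so minor.

minor sixth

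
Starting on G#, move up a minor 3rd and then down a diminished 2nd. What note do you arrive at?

A##

A minor third up from G# is B (letter B, 3 semitones up).
A diminished second down from B is A## (letter A, 0 semitones down).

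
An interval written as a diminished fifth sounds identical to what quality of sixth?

doubly diminished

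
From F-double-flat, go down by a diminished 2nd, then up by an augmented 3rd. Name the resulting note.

A diminished second down from Fbb is Eb (letter E, 0 semitones down).
An augmented third up from Eb is G# (letter G, 5 semitones up).

G#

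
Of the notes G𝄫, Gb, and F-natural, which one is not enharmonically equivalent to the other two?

Gb

In 12-tone equal temperament, enharmonic equivalents share a pitch class. Gbb is pitch class 5; Gb is pitch class 6; F is pitch class 5.
Gbb and F share pitch class 5, while Gb is pitch class 6.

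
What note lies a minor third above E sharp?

G#

A third above E lands on the letter G.
A minor third spans 3 semitones, so E# moves to pitch class 8. On the letter G that is G#.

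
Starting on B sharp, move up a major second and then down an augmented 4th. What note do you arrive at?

G#

A major second up from B# is C## (letter C, 2 semitones up).
An augmented fourth down from C## is G# (letter G, 6 semitones down).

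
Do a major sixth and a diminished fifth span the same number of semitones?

No

A major sixth spans 9 semitones; a diminished fifth spans 6.
The spans differ, so they are not enharmonic equivalents.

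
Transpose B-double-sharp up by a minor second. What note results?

C##

A second above B lands on the letter C.
A minor second spans 1 semitone, so B## moves to pitch class 2. On the letter C that is C##.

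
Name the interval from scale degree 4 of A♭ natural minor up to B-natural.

augmented sixth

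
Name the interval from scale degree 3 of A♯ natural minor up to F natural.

diminished fourth

Scale degree 3 of A# natural minor is C#.
C# up to F: letters C→F make it a fourth; 4 semitones makes it diminished.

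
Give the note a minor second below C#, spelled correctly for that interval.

A second below C lands on the letter B.
A minor second spans 1 semitone, so C# moves to pitch class 0. On the letter B that is B#.

B#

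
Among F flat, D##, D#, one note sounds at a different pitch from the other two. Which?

In 12-tone equal temperament, enharmonic equivalents share a pitch class. Fb is pitch class 4; D## is pitch class 4; D# is pitch class 3.
Fb and D## share pitch class 4, while D# is pitch class 3.

D#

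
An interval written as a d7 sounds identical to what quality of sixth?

A diminished seventh spans 9 semitones.
A sixth spanning 9 semitones is major (the major sixth is 9).

major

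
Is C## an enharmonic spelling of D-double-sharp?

Two spellings are enharmonically equivalent only if they share a pitch class.
Here C## → 2, D## → 4; 2 ≠ 4, so they are not.

No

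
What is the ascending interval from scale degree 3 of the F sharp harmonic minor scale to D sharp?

augmented fourth

Scale degree 3 of F# harmonic minor is A.
A up to D#: letters A→D make it a fourth; 6 semitones makes it augmented.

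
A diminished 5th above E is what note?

A fifth above E lands on the letter B.
A diminished fifth spans 6 semitones, so E moves to pitch class 10. On the letter B that is Bb.

Bb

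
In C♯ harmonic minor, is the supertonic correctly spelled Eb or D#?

Each scale degree takes a distinct letter name. Degree 2 of a scale on C must use the letter D.
D# and Eb are enharmonically the same pitch, but only D# uses the letter D, so it is the correct spelling here.

D#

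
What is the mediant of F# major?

Degree 3 takes the letter 2 steps above F, which is A.
In major, degree 3 sits 4 semitones above the tonic. F# + 4 semitones is pitch class 10, spelled on A as A#.

A#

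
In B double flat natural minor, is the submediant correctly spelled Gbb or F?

Gbb

Each scale degree takes a distinct letter name. Degree 6 of a scale on B must use the letter G.
Gbb and F are enharmonically the same pitch, but only Gbb uses the letter G, so it is the correct spelling here.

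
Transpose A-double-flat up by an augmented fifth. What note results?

Eb

A fifth above A lands on the letter E.
An augmented fifth spans 8 semitones, so Abb moves to pitch class 3. On the letter E that is Eb.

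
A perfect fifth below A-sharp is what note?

A fifth below A lands on the letter D.
A perfect fifth spans 7 semitones, so A# moves to pitch class 3. On the letter D that is D#.

D#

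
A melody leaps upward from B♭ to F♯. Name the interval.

augmented fifth

The letter names run B→F, a span of 4 letter steps, so the interval is some kind of fifth.
Bb to F# is 8 semitones. A perfect fifth is 7, so 8 makes it augmented.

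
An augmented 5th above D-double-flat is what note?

Ab

D up a perfect fifth is A, so the target letter is A.
From Dbb, an augmented fifth is 8 semitones up: Ab.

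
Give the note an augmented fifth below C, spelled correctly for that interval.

Fb

A fifth below C lands on the letter F.
An augmented fifth spans 8 semitones, so C moves to pitch class 4. On the letter F that is Fb.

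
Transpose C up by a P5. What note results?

G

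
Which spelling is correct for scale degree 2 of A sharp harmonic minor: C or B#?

B#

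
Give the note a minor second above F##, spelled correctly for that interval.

F up a major second is G, so the target letter is G.
From F##, a minor second is 1 semitone up: G#.

G#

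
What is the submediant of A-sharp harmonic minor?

F#

Degree 6 takes the letter 5 steps above A, which is F.
In harmonic minor, degree 6 sits 8 semitones above the tonic. A# + 8 semitones is pitch class 6, spelled on F as F#.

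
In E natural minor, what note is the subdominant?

A

The E natural minor scale runs E F# G A B C D.
Degree 4 is A.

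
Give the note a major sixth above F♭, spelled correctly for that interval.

Db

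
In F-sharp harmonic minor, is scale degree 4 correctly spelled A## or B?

Each scale degree takes a distinct letter name. Degree 4 of a scale on F must use the letter B.
B and A## are enharmonically the same pitch, but only B uses the letter B, so it is the correct spelling here.

B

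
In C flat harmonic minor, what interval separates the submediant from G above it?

augmented seventh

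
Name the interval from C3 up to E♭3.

minor third

The letter names run C→E, a span of 2 letter steps, so the interval is some kind of third.
C to Eb is 3 semitones. A major third is 4, so 3 makes it minor.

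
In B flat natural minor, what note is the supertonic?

The Bb natural minor scale runs Bb C Db Eb F Gb Ab.
Degree 2 is C.

C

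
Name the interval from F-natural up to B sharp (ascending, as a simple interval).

doubly augmented fourth

Counting letters F–G–A–B gives a fourth.
F→B# = 7 semitones, 2 wider than the perfect fourth (5), so doubly augmented.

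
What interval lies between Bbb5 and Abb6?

minor seventh

The letter names run B→A, a span of 6 letter steps, so the interval is some kind of seventh.
Bbb to Abb is 10 semitones. A major seventh is 11, so 10 makes it minor.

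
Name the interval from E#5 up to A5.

diminished fourth

The letter names run E→A, a span of 3 letter steps, so the interval is some kind of fourth.
E# to A is 4 semitones. A perfect fourth is 5, so 4 makes it diminished.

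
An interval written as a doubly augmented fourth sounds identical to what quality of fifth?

perfect

A doubly augmented fourth spans 7 semitones.
A fifth spanning 7 semitones is perfect (the perfect fifth is 7).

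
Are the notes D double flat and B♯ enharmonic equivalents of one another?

Yes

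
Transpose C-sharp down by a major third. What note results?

A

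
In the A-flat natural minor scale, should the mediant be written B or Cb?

Each scale degree takes a distinct letter name. Degree 3 of a scale on A must use the letter C.
Cb and B are enharmonically the same pitch, but only Cb uses the letter C, so it is the correct spelling here.

Cb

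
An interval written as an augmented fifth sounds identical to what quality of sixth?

minor

An augmented fifth spans 8 semitones.
A sixth spanning 8 semitones is minor (the major sixth is 9).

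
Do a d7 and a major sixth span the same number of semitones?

A diminished seventh spans 9 semitones; a major sixth spans 9.
They are enharmonically equivalent.

Yes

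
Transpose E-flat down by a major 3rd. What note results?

Cb

A third below E lands on the letter C.
A major third spans 4 semitones, so Eb moves to pitch class 11. On the letter C that is Cb.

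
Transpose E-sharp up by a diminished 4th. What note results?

E up a perfect fourth is A, so the target letter is A.
From E#, a diminished fourth is 4 semitones up: A.

A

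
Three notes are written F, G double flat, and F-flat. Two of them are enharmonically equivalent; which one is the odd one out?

Fb

In 12-tone equal temperament, enharmonic equivalents share a pitch class. F is pitch class 5; Gbb is pitch class 5; Fb is pitch class 4.
F and Gbb share pitch class 5, while Fb is pitch class 4.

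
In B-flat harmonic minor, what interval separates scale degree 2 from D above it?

major second

Scale degree 2 of Bb harmonic minor is C.
C up to D: letters C→D make it a second; 2 semitones makes it major.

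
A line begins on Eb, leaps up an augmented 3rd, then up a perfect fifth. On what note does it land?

D#

An augmented third up from Eb is G# (letter G, 5 semitones up).
A perfect fifth up from G# is D# (letter D, 7 semitones up).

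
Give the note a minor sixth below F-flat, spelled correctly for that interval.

Ab

A sixth below F lands on the letter A.
A minor sixth spans 8 semitones, so Fb moves to pitch class 8. On the letter A that is Ab.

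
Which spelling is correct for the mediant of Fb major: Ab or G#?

Ab

Each scale degree takes a distinct letter name. Degree 3 of a scale on F must use the letter A.
Ab and G# are enharmonically the same pitch, but only Ab uses the letter A, so it is the correct spelling here.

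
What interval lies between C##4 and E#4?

minor third

Counting letters C–D–E gives a third.
C##→E# = 3 semitones, 1 narrower than the major third (4), so minor.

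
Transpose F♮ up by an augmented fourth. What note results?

B

A fourth above F lands on the letter B.
An augmented fourth spans 6 semitones, so F moves to pitch class 11. On the letter B that is B.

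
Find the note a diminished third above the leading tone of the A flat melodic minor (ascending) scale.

Bbb

The leading tone of Ab melodic minor (ascending) is G.
A diminished third (2 semitones) above G lands on the letter B, giving Bbb.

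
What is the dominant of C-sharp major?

G#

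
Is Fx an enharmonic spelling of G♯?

No

F## is pitch class 7; G# is pitch class 8.
The pitch classes differ (7 vs. 8), so they are not enharmonic equivalents.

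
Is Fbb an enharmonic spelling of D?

Two spellings are enharmonically equivalent only if they share a pitch class.
Here Fbb → 3, D → 2; 2 ≠ 3, so they are not.

No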